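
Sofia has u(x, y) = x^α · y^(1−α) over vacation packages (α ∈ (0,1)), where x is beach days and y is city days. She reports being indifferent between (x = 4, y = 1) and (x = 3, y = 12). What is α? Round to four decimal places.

The Cobb–Douglas utilities coincide, so 4^α·1^(1−α) = 3^α·12^(1−α).
(4/3)^α = (12/1)^(1−α); take logs: α·ln(4/3) = (1−α)·ln(12/1), i.e. α·0.2876821 = (1−α)·2.4849066.
So α/(1−α) = (2.4849066)/(0.2876821) = 8.6376824, and α = 8.6376824/9.6376824 ≈ 0.8962.

α ≈ 0.8962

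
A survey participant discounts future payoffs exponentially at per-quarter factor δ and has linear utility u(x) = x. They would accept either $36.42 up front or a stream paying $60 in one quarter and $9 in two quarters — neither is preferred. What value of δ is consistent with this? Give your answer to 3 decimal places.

δ ≈ 0.560

The stream is worth 60δ + 9δ² today, so 60δ + 9δ² = 36.42.
That is, 9δ² + 60δ − 36.42 = 0, a quadratic in δ.
The positive root is δ = [−60 + √(60² + 4·9·36.42)] / (2·9) = (−60 + 70.079)/18 ≈ 0.560.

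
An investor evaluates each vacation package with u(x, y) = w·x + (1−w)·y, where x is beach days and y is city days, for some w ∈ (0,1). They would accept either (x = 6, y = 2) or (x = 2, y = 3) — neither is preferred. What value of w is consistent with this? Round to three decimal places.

w = 0.200

Equating utilities: w·6 + (1−w)·2 = w·2 + (1−w)·3.
Rearranging, 4·w − 1·(1−w) = 0.
The marginal rate of substitution is 1/4, so w = 1/(4+1) = 0.200.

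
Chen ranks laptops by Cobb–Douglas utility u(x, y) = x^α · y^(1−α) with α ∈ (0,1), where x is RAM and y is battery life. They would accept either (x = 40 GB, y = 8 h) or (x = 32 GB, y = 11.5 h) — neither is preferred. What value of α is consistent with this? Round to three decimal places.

Indifference: 40^α · 8^(1−α) = 32^α · 11.5^(1−α).
Taking logs: α·ln 40 + (1−α)·ln 8 = α·ln 32 + (1−α)·ln 11.5, i.e. α·0.223144 = (1−α)·0.362905.
Thus α·(0.586049) = 0.362905, so α = 0.362905/0.586049 ≈ 0.619.

α ≈ 0.619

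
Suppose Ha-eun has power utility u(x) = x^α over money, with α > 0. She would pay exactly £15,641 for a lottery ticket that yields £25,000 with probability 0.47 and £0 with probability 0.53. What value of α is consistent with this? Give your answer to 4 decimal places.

α ≈ 1.6099

The lottery's expected utility is 0.47·u(25000) + 0.53·u(0) = 0.47·25000^α (since u(0) = 0 for α > 0).
Setting u(15641) equal to that: 15641^α = 0.47·25000^α ⇒ (15641/25000)^α = 0.47.
Take logs: α = ln 0.47 / ln(15641/25000) ≈ 1.609924.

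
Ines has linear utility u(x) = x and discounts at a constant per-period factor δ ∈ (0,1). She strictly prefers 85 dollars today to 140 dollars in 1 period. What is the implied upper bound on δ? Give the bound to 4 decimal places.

δ < 0.6071

The preference means 85 > δ·140.
Dividing through by 140 gives δ < 0.60714.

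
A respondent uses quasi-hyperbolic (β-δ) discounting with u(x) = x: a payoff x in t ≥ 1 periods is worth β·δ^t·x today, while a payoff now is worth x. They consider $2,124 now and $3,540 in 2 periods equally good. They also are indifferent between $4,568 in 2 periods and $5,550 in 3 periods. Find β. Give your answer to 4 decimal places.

β ≈ 0.8857

Both payoffs in the second observation are in the future, so β drops out: δ^2·4568 = δ^3·5550 ⇒ δ = 4568/5550 = 0.82306.
The first indifference: 2124 = β·δ^2·3540, so β = 2124/(δ^2·3540) = 2124/(0.67743·3540) ≈ 0.8857.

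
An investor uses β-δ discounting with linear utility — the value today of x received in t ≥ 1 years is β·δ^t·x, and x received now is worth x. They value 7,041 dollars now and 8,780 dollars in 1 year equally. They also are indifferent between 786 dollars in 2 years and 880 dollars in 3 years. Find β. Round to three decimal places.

β ≈ 0.898

The second indifference involves only future payoffs, so β cancels: β·δ^2·786 = β·δ^3·880, giving δ = 786/880 = 0.89318.
Substituting δ into 7041 = β·δ·8780: β = 7041/(7842.136) ≈ 0.898.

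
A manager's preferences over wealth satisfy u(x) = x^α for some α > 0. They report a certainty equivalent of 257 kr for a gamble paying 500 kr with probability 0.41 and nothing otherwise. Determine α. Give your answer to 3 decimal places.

The lottery's expected utility is 0.41·u(500) + 0.59·u(0) = 0.41·500^α (since u(0) = 0 for α > 0).
Equating: 257^α = 0.41·500^α, i.e. 0.5140^α = 0.41.
Take logs: α = ln 0.41 / ln(257/500) ≈ 1.33968.

α ≈ 1.340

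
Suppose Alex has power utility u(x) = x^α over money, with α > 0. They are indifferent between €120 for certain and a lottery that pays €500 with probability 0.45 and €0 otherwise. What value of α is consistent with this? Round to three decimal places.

α ≈ 0.560

The lottery's expected utility is 0.45·u(500) + 0.55·u(0) = 0.45·500^α (since u(0) = 0 for α > 0).
Indifference: 120^α = 0.45·500^α, so (120/500)^α = 0.45.
Taking logs: α·ln(120/500) = ln(0.45), so α = -0.798508 / -1.427116 ≈ 0.560.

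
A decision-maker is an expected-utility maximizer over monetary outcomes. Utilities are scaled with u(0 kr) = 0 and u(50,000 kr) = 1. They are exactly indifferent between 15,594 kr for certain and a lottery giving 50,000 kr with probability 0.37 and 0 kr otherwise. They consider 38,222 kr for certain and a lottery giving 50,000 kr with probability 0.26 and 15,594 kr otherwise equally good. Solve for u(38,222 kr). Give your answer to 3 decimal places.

0.534

The first gamble pins u(15,594 kr): it must equal 0.37·1 + 0.63·0 = 0.37.
Chaining: u(38,222 kr) = 0.26·1.00 + 0.74·0.37 = 0.5338.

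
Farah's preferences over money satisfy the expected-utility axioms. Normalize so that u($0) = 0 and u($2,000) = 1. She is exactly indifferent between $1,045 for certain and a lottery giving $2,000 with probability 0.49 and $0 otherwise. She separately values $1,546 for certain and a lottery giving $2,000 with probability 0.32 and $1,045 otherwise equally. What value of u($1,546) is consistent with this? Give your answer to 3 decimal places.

From the first indifference, u($1,045) = 0.49·u($2,000) + 0.51·u($0) = 0.49·1 + 0.51·0 = 0.49.
Then u($1,546) = 0.32·u($2,000) + 0.68·u($1,045) = 0.32·1.00 + 0.68·0.49 = 0.6532.

0.653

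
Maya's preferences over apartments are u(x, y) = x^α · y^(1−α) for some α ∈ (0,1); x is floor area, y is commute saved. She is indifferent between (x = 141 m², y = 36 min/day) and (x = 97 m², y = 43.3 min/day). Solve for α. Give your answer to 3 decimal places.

α ≈ 0.330

Indifference: 141^α · 36^(1−α) = 97^α · 43.3^(1−α).
Taking logs: α·ln 141 + (1−α)·ln 36 = α·ln 97 + (1−α)·ln 43.3, i.e. α·0.374049 = (1−α)·0.184634.
Thus α·(0.558683) = 0.184634, so α = 0.184634/0.558683 ≈ 0.330.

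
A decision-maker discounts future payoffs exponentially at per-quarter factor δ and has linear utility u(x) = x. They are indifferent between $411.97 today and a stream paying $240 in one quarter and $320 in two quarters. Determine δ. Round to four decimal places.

δ ≈ 0.8200

Present value of the stream is 240·δ + 320·δ². Indifference gives 240δ + 320δ² = 411.97.
That is, 320δ² + 240δ − 411.97 = 0, a quadratic in δ.
The positive root is δ = [−240 + √(240² + 4·320·411.97)] / (2·320) = (−240 + 764.802)/640 ≈ 0.8200.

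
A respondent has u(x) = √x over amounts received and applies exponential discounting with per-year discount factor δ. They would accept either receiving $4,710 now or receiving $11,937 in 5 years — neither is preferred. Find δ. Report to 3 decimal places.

δ ≈ 0.911

Equating discounted utilities: u(4710) = δ^5·u(11937) ⇒ δ^5 = u(4710)/u(11937).
Since u(x) = √x, δ^5 = √(4710/11937) = 0.62815.
So δ = 0.62815^(1/5) ≈ 0.911.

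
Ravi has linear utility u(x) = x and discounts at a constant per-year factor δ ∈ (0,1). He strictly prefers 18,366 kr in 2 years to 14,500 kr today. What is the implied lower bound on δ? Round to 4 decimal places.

Comparing present values: 14500 < δ^2·18366.
So δ^2 > 14500/18366 = 0.78950; taking the square root of both positive sides preserves the inequality.
δ > 0.78950^(1/2) = 0.8885.

δ > 0.8885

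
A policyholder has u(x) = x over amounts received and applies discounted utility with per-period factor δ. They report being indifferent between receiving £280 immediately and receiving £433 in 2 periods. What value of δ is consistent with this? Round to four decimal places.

δ ≈ 0.8041

The payoff in 2 periods is discounted by δ^2, so u(280) = δ^2·u(433) and δ^2 = u(280)/u(433).
With u(x) = x: δ^2 = 280/433 = 0.64665.
So δ = 0.64665^(1/2) ≈ 0.8041.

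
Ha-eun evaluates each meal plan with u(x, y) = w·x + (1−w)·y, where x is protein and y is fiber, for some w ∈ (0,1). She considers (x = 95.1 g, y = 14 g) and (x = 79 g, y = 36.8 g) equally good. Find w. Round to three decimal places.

Equating utilities: w·95.1 + (1−w)·14 = w·79 + (1−w)·36.8.
Collecting terms: w·16.1 = (1−w)·22.8.
Hence w = 22.8/(16.1+22.8) = 22.8/38.9 = 0.586.

w = 0.586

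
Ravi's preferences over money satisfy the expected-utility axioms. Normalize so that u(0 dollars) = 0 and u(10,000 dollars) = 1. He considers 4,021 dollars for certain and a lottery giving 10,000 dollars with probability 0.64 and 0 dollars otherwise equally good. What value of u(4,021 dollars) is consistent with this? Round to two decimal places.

0.64

By the standard-gamble method, u(4,021 dollars) is just the indifference probability on the best outcome: 0.64.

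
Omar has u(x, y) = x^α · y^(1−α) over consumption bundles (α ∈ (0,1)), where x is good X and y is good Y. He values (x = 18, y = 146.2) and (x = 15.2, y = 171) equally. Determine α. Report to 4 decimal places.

Indifference: 18^α · 146.2^(1−α) = 15.2^α · 171^(1−α).
(18/15.2)^α = (171/146.2)^(1−α); take logs: α·ln(18/15.2) = (1−α)·ln(171/146.2), i.e. α·0.1690763 = (1−α)·0.1566880.
Thus α·(0.3257643) = 0.1566880, so α = 0.1566880/0.3257643 ≈ 0.4810.

α ≈ 0.4810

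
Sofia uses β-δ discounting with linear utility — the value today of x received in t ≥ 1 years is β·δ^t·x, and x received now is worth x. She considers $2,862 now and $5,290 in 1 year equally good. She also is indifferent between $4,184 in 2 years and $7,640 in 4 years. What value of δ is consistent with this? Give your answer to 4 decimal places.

δ ≈ 0.7400

The second indifference involves only future payoffs, so β cancels: β·δ^2·4184 = β·δ^4·7640, giving δ^2 = 4184/7640 = 0.54764, so δ = 0.74003.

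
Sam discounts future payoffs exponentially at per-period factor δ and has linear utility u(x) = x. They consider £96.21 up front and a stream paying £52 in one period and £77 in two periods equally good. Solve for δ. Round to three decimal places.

Present value of the stream is 52·δ + 77·δ². Indifference gives 52δ + 77δ² = 96.21.
So 77δ² + 52δ − 96.21 = 0.
δ = (−52 + √(52² + 4·77·96.21)) / (2·77) = (−52 + √32336.68) / 154 ≈ 0.830.

δ ≈ 0.830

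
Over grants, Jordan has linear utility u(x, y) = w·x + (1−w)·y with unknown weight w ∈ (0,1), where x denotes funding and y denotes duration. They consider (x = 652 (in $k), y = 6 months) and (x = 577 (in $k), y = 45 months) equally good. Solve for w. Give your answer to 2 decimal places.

u(652,6) = u(577,45) means w·652 + (1−w)·6 = w·577 + (1−w)·45.
Rearranging, 75·w − 39·(1−w) = 0.
So w/(1−w) = 39/75 = 0.5200, giving w = 39/(75+39) = 0.34.

w = 0.34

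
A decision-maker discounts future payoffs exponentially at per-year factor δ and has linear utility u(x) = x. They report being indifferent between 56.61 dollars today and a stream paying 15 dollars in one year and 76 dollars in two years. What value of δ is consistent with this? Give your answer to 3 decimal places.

δ ≈ 0.770

The stream is worth 15δ + 76δ² today, so 15δ + 76δ² = 56.61.
So 76δ² + 15δ − 56.61 = 0.
By the quadratic formula (taking the positive root), δ = (−15 + √17434.44) / 152 ≈ 0.770.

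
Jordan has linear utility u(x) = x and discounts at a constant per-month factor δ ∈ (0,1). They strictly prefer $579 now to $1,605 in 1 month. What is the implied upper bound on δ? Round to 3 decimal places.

δ < 0.361

The preference means 579 > δ·1605.
So δ < 579/1605 = 0.36075.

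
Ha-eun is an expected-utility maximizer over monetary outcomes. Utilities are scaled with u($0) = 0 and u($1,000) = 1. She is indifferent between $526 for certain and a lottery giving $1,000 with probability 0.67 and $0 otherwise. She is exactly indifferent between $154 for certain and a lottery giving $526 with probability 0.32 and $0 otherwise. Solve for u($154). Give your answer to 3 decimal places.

0.214

The first gamble pins u($526): it must equal 0.67·1 + 0.33·0 = 0.67.
Chaining: u($154) = 0.32·0.67 + 0.68·0.00 = 0.2144.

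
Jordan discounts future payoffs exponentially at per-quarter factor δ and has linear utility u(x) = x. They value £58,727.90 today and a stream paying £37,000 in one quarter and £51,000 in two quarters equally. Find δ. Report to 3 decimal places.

Equating present values: 58727.90 = 37000δ + 51000δ².
That is, 51000δ² + 37000δ − 58727.90 = 0, a quadratic in δ.
The positive root is δ = [−37000 + √(37000² + 4·51000·58727.90)] / (2·51000) = (−37000 + 115540.000)/102000 ≈ 0.770.

δ ≈ 0.770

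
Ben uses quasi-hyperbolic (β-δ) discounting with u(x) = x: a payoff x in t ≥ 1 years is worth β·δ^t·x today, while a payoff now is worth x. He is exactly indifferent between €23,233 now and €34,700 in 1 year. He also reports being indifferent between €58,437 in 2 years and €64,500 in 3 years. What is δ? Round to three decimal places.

The second indifference involves only future payoffs, so β cancels: β·δ^2·58437 = β·δ^3·64500, giving δ = 58437/64500 = 0.90600.

δ ≈ 0.906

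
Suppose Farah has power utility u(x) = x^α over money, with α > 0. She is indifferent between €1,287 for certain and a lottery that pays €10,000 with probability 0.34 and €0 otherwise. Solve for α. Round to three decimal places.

α ≈ 0.526

The lottery's expected utility is 0.34·u(10000) + 0.66·u(0) = 0.34·10000^α (since u(0) = 0 for α > 0).
Equating: 1287^α = 0.34·10000^α, i.e. 0.1287^α = 0.34.
Take logs: α = ln 0.34 / ln(1287/10000) ≈ 0.52618.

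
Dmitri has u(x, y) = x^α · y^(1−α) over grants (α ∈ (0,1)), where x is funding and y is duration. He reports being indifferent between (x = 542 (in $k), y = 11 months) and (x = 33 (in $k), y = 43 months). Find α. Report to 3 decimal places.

α ≈ 0.328

Indifference: 542^α · 11^(1−α) = 33^α · 43^(1−α).
(542/33)^α = (43/11)^(1−α); take logs: α·ln(542/33) = (1−α)·ln(43/11), i.e. α·2.798758 = (1−α)·1.363305.
Thus α·(4.162063) = 1.363305, so α = 1.363305/4.162063 ≈ 0.328.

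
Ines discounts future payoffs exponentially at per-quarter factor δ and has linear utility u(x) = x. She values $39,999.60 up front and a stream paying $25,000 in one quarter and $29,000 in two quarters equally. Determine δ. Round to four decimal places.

Equating present values: 39999.60 = 25000δ + 29000δ².
That is, 29000δ² + 25000δ − 39999.60 = 0, a quadratic in δ.
δ = (−25000 + √(25000² + 4·29000·39999.60)) / (2·29000) = (−25000 + √5264953600.00) / 58000 ≈ 0.8200.

δ ≈ 0.8200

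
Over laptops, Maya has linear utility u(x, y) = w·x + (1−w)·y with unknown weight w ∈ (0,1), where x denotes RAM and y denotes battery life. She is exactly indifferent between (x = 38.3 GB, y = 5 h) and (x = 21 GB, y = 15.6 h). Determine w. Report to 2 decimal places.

Indifference: w·38.3 + (1−w)·5 = w·21 + (1−w)·15.6.
Collecting terms: w·17.3 = (1−w)·10.6.
So w/(1−w) = 10.6/17.3 = 0.6127, giving w = 10.6/(17.3+10.6) = 0.38.

w = 0.38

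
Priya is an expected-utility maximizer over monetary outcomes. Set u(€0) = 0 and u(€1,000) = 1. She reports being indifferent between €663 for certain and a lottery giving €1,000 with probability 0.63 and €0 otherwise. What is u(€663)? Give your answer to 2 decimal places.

0.63

u(€663) equals the lottery's expected utility: 0.63·1 + 0.37·0 = 0.63.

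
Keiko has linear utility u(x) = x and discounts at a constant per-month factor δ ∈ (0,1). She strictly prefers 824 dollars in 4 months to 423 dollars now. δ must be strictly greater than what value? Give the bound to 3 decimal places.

Comparing present values: 423 < δ^4·824.
Hence δ^4 > 423/824 = 0.51335, and x ↦ x^(1/4) is increasing on (0,∞).
δ > 0.51335^(1/4) = 0.846.

δ > 0.846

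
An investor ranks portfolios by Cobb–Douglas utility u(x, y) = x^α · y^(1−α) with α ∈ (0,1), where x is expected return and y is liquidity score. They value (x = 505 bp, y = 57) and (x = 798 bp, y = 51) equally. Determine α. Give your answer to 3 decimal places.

α ≈ 0.196

Set the two utilities equal: 505^α·57^(1−α) = 798^α·51^(1−α).
(505/798)^α = (51/57)^(1−α); take logs: α·ln(505/798) = (1−α)·ln(51/57), i.e. α·-0.457550 = (1−α)·-0.111226.
So α/(1−α) = (-0.111226)/(-0.457550) = 0.243090, and α = 0.243090/1.243090 ≈ 0.196.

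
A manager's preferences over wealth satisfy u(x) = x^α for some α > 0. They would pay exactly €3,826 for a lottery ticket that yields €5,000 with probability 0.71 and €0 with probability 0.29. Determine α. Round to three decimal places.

α ≈ 1.280

Since u(0) = 0, the lottery's EU is 0.71·5000^α.
Equating: 3826^α = 0.71·5000^α, i.e. 0.7652^α = 0.71.
Take logs: α = ln 0.71 / ln(3826/5000) ≈ 1.27977.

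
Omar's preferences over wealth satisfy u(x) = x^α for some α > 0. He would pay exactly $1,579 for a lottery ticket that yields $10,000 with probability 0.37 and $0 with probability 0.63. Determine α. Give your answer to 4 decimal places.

α ≈ 0.5387

EU(lottery) = 0.37·10000^α + 0.63·0 = 0.37·10000^α.
Indifference: 1579^α = 0.37·10000^α, so (1579/10000)^α = 0.37.
Take logs: α = ln 0.37 / ln(1579/10000) ≈ 0.538658.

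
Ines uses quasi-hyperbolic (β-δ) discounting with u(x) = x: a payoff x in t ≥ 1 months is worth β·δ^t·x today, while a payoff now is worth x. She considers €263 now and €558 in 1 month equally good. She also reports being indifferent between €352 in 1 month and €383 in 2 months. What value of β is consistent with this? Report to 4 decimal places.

β ≈ 0.5128

Both payoffs in the second observation are in the future, so β drops out: δ^1·352 = δ^2·383 ⇒ δ = 352/383 = 0.91906.
The first indifference: 263 = β·δ·558, so β = 263/(δ·558) = 263/(0.91906·558) ≈ 0.5128.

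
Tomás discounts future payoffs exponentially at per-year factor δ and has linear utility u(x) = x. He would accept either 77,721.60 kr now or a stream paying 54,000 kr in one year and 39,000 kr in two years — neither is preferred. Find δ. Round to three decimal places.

δ ≈ 0.880

Equating present values: 77721.60 = 54000δ + 39000δ².
That is, 39000δ² + 54000δ − 77721.60 = 0, a quadratic in δ.
δ = (−54000 + √(54000² + 4·39000·77721.60)) / (2·39000) = (−54000 + √15040569600.00) / 78000 ≈ 0.880.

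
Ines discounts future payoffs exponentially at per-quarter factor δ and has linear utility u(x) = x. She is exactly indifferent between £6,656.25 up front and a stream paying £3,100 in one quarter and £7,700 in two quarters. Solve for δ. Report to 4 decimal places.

δ ≈ 0.7500

The stream is worth 3100δ + 7700δ² today, so 3100δ + 7700δ² = 6656.25.
Rearranged: 7700δ² + 3100δ − 6656.25 = 0.
δ = (−3100 + √(3100² + 4·7700·6656.25)) / (2·7700) = (−3100 + √214622500.00) / 15400 ≈ 0.7500.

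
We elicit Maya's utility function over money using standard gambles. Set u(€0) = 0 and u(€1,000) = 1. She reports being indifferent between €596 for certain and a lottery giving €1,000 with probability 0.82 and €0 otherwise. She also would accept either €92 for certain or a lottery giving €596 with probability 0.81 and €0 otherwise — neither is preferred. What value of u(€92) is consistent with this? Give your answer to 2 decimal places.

0.66

First, u(€596) = 0.82·u(€1,000) + 0.18·u(€0) = 0.82.
Chaining: u(€92) = 0.81·0.82 + 0.19·0.00 = 0.6642.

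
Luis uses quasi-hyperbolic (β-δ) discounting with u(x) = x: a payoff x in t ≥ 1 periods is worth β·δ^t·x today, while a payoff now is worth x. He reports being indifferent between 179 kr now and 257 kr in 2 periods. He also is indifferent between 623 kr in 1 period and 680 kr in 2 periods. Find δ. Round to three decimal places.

δ ≈ 0.916

From the later pair, β·δ^1·623 = β·δ^2·680; dividing through, δ = 623/680 = 0.91618.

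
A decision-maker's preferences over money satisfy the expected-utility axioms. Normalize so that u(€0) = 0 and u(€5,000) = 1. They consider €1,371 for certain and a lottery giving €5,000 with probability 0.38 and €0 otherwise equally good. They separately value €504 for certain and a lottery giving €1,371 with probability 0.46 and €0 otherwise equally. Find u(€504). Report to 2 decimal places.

The first gamble pins u(€1,371): it must equal 0.38·1 + 0.62·0 = 0.38.
The second indifference gives u(€504) = 0.46·u(€1,371) + 0.54·u(€0) = 0.46·0.38 + 0.54·0.00 = 0.1748.

0.17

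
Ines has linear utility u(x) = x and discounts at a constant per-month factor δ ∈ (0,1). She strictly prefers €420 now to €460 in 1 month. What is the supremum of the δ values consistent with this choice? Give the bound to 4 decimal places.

Under u(x) = x this choice says 420 > δ·460.
Dividing through by 460 gives δ < 0.91304.

δ < 0.9130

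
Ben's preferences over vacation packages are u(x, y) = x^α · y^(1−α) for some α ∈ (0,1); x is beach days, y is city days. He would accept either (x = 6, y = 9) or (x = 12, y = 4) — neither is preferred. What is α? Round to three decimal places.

α ≈ 0.539

Set the two utilities equal: 6^α·9^(1−α) = 12^α·4^(1−α).
(6/12)^α = (4/9)^(1−α); take logs: α·ln(6/12) = (1−α)·ln(4/9), i.e. α·-0.693147 = (1−α)·-0.810930.
Thus α·(-1.504077) = -0.810930, so α = -0.810930/-1.504077 ≈ 0.539.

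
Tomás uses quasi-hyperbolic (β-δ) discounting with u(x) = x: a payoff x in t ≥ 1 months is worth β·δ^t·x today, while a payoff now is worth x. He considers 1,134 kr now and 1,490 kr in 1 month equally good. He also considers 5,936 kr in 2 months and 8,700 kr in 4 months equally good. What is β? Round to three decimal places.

Both payoffs in the second observation are in the future, so β drops out: δ^2·5936 = δ^4·8700 ⇒ δ^2 = 5936/8700 = 0.68230, so δ = 0.82601.
Now use the now-vs-future pair: 1134 = β·δ·1490 gives β = 1134/(0.82601·1490) ≈ 0.921.

β ≈ 0.921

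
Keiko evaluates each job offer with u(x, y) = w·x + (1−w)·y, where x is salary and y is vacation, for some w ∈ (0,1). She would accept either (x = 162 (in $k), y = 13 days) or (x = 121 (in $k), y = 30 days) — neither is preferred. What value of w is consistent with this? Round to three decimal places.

w = 0.293

u(162,13) = u(121,30) means w·162 + (1−w)·13 = w·121 + (1−w)·30.
w·(162−121) = (1−w)·(30−13), i.e. w·41 = (1−w)·17.
Hence w = 17/(41+17) = 17/58 = 0.293.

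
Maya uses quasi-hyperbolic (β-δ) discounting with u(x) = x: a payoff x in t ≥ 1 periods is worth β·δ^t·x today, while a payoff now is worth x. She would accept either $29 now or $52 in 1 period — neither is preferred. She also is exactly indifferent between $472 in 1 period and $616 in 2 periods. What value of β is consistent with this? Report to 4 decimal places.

The second indifference involves only future payoffs, so β cancels: β·δ^1·472 = β·δ^2·616, giving δ = 472/616 = 0.76623.
The first indifference: 29 = β·δ·52, so β = 29/(δ·52) = 29/(0.76623·52) ≈ 0.7278.

β ≈ 0.7278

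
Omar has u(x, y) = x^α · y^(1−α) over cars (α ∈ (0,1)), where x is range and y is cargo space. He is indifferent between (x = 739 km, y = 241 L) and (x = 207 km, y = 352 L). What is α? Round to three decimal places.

α ≈ 0.229

The Cobb–Douglas utilities coincide, so 739^α·241^(1−α) = 207^α·352^(1−α).
Rearrange to (739/207)^α = (352/241)^(1−α) and take logs: α·1.272579 = (1−α)·0.378834.
So α/(1−α) = (0.378834)/(1.272579) = 0.297690, and α = 0.297690/1.297690 ≈ 0.229.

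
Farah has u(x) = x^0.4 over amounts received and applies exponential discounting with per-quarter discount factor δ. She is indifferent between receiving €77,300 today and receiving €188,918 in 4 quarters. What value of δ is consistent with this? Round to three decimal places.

Indifference means u(77300) = δ^4 · u(188918), so δ^4 = u(77300)/u(188918).
Since u(x) = x^0.4, δ^4 = (77300/188918)^0.4 = 0.40917^0.4 = 0.69946.
Hence δ = (0.69946)^(1/4) = 0.91451.

δ ≈ 0.915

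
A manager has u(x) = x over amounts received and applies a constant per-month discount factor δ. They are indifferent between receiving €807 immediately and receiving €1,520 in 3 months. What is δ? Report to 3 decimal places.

The payoff in 3 months is discounted by δ^3, so u(807) = δ^3·u(1520) and δ^3 = u(807)/u(1520).
With u(x) = x: δ^3 = 807/1520 = 0.53092.
So δ = 0.53092^(1/3) ≈ 0.810.

δ ≈ 0.810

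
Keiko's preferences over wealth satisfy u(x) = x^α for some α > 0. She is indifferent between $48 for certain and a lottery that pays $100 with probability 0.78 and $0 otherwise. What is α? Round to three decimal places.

α ≈ 0.339

The lottery's expected utility is 0.78·u(100) + 0.22·u(0) = 0.78·100^α (since u(0) = 0 for α > 0).
Equating: 48^α = 0.78·100^α, i.e. 0.4800^α = 0.78.
Taking logs: α·ln(48/100) = ln(0.78), so α = -0.248461 / -0.733969 ≈ 0.339.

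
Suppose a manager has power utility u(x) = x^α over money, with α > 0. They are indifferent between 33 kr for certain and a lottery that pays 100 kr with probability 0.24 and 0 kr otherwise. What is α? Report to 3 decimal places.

α ≈ 1.287

Since u(0) = 0, the lottery's EU is 0.24·100^α.
Equating: 33^α = 0.24·100^α, i.e. 0.3300^α = 0.24.
Taking logs: α·ln(33/100) = ln(0.24), so α = -1.427116 / -1.108663 ≈ 1.287.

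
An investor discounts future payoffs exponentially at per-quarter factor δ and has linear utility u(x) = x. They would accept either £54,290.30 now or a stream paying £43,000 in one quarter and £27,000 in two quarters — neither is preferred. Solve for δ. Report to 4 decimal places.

The stream is worth 43000δ + 27000δ² today, so 43000δ + 27000δ² = 54290.30.
So 27000δ² + 43000δ − 54290.30 = 0.
δ = (−43000 + √(43000² + 4·27000·54290.30)) / (2·27000) = (−43000 + √7712352400.00) / 54000 ≈ 0.8300.

δ ≈ 0.8300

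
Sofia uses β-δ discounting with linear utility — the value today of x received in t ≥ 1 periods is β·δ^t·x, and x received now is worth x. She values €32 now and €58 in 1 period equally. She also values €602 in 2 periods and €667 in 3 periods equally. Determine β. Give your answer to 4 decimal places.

From the later pair, β·δ^2·602 = β·δ^3·667; dividing through, δ = 602/667 = 0.90255.
The first indifference: 32 = β·δ·58, so β = 32/(δ·58) = 32/(0.90255·58) ≈ 0.6113.

β ≈ 0.6113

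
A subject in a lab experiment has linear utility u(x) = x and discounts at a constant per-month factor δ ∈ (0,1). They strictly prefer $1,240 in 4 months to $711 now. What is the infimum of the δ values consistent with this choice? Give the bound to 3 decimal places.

δ > 0.870

Under u(x) = x this choice says 711 < δ^4·1240.
Dividing by 1240: δ^4 > 0.57339. Both sides are positive, so the 4th root keeps the direction.
δ > (711/1240)^(1/4) ≈ 0.870.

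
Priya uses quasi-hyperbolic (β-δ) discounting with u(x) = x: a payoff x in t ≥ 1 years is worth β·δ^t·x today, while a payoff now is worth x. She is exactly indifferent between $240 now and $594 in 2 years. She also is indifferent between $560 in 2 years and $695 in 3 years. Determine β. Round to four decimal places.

From the later pair, β·δ^2·560 = β·δ^3·695; dividing through, δ = 560/695 = 0.80576.
The first indifference: 240 = β·δ^2·594, so β = 240/(δ^2·594) = 240/(0.64924·594) ≈ 0.6223.

β ≈ 0.6223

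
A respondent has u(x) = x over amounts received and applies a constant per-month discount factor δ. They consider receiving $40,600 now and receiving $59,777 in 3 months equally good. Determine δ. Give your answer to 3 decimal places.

δ ≈ 0.879

The payoff in 3 months is discounted by δ^3, so u(40600) = δ^3·u(59777) and δ^3 = u(40600)/u(59777).
With u(x) = x: δ^3 = 40600/59777 = 0.67919.
So δ = 0.67919^(1/3) ≈ 0.879.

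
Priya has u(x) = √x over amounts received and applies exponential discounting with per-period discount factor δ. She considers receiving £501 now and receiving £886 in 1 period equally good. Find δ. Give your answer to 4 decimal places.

The payoff in 1 period is discounted by δ, so u(501) = δ·u(886) and δ = u(501)/u(886).
Since u(x) = √x, δ = √(501/886) = 0.75197.

δ ≈ 0.7520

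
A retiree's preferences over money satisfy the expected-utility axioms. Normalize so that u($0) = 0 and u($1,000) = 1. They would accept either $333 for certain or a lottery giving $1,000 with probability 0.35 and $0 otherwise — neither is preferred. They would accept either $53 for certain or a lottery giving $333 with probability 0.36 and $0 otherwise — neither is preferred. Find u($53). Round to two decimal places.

0.13

The first gamble pins u($333): it must equal 0.35·1 + 0.65·0 = 0.35.
Then u($53) = 0.36·u($333) + 0.64·u($0) = 0.36·0.35 + 0.64·0.00 = 0.1260.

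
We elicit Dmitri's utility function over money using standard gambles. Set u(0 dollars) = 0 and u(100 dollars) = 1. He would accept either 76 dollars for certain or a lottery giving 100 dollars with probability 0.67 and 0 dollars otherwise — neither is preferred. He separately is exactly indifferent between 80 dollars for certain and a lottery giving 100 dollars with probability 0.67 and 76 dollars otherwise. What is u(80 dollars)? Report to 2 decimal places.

0.89

From the first indifference, u(76 dollars) = 0.67·u(100 dollars) + 0.33·u(0 dollars) = 0.67·1 + 0.33·0 = 0.67.
The second indifference gives u(80 dollars) = 0.67·u(100 dollars) + 0.33·u(76 dollars) = 0.67·1.00 + 0.33·0.67 = 0.8911.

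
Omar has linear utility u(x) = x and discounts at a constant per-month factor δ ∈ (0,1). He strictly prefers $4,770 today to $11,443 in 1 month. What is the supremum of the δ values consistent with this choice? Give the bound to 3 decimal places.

δ < 0.417

The preference means 4770 > δ·11443.
Dividing through by 11443 gives δ < 0.41685.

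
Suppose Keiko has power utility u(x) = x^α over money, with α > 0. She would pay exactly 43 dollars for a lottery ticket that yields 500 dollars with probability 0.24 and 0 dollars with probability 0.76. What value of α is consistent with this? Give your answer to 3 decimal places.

The lottery's expected utility is 0.24·u(500) + 0.76·u(0) = 0.24·500^α (since u(0) = 0 for α > 0).
Setting u(43) equal to that: 43^α = 0.24·500^α ⇒ (43/500)^α = 0.24.
Take logs: α = ln 0.24 / ln(43/500) ≈ 0.58169.

α ≈ 0.582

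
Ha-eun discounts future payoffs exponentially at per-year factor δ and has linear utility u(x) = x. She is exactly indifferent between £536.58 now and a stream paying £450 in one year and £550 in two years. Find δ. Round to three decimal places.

The stream is worth 450δ + 550δ² today, so 450δ + 550δ² = 536.58.
So 550δ² + 450δ − 536.58 = 0.
The positive root is δ = [−450 + √(450² + 4·550·536.58)] / (2·550) = (−450 + 1176.000)/1100 ≈ 0.660.

δ ≈ 0.660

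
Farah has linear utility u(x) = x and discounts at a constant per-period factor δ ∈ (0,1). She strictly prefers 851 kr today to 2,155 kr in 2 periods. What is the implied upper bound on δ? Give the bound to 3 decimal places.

δ < 0.628

Comparing present values: 851 > δ^2·2155.
So δ^2 < 851/2155 = 0.39490; taking the square root of both positive sides preserves the inequality.
δ < 0.39490^(1/2) = 0.628.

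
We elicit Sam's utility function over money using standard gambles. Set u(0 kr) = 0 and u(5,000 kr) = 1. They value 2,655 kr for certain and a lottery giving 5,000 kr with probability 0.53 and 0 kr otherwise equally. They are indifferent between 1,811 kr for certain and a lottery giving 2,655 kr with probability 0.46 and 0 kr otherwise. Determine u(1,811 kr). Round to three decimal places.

From the first indifference, u(2,655 kr) = 0.53·u(5,000 kr) + 0.47·u(0 kr) = 0.53·1 + 0.47·0 = 0.53.
The second indifference gives u(1,811 kr) = 0.46·u(2,655 kr) + 0.54·u(0 kr) = 0.46·0.53 + 0.54·0.00 = 0.2438.

0.244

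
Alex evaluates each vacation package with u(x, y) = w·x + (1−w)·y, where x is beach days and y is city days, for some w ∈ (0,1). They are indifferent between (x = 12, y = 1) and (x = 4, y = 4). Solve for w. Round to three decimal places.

w = 0.273

u(12,1) = u(4,4) means w·12 + (1−w)·1 = w·4 + (1−w)·4.
w·(12−4) = (1−w)·(4−1), i.e. w·8 = (1−w)·3.
The marginal rate of substitution is 3/8, so w = 3/(8+3) = 0.273.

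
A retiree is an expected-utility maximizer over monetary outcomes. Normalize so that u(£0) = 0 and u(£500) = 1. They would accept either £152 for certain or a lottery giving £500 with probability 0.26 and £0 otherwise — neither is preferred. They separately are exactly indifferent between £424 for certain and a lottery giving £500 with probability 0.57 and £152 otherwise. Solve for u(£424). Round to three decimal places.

0.682

First, u(£152) = 0.26·u(£500) + 0.74·u(£0) = 0.26.
Chaining: u(£424) = 0.57·1.00 + 0.43·0.26 = 0.6818.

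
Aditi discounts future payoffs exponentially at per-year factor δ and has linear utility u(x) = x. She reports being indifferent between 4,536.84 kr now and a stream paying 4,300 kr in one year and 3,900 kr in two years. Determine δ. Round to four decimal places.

The stream is worth 4300δ + 3900δ² today, so 4300δ + 3900δ² = 4536.84.
That is, 3900δ² + 4300δ − 4536.84 = 0, a quadratic in δ.
The positive root is δ = [−4300 + √(4300² + 4·3900·4536.84)] / (2·3900) = (−4300 + 9448.000)/7800 ≈ 0.6600.

δ ≈ 0.6600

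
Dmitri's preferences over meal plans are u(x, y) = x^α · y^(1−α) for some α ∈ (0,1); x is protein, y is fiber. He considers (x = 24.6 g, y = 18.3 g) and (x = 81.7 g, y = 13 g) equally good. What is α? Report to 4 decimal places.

α ≈ 0.2217

The Cobb–Douglas utilities coincide, so 24.6^α·18.3^(1−α) = 81.7^α·13^(1−α).
Rearrange to (24.6/81.7)^α = (13/18.3)^(1−α) and take logs: α·-1.2003076 = (1−α)·-0.3419517.
With A = -1.2003076 and B = -0.3419517: α·A = (1−α)·B, so α = B/(A+B) = -0.3419517/-1.5422593 ≈ 0.2217.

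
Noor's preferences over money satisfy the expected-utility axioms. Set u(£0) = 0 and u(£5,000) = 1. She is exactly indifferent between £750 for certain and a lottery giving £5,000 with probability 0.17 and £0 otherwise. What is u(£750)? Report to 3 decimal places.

0.170

The indifference gives u(£750) = 0.17·u(£5,000) + 0.83·u(£0) = 0.17·1 + 0.83·0 = 0.17.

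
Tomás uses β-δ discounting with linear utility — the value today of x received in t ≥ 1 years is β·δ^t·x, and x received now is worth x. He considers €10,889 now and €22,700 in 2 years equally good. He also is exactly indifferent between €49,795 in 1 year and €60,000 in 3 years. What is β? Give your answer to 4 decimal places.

Both payoffs in the second observation are in the future, so β drops out: δ^1·49795 = δ^3·60000 ⇒ δ^2 = 49795/60000 = 0.82992, so δ = 0.91100.
Now use the now-vs-future pair: 10889 = β·δ^2·22700 gives β = 10889/(0.82992·22700) ≈ 0.5780.

β ≈ 0.5780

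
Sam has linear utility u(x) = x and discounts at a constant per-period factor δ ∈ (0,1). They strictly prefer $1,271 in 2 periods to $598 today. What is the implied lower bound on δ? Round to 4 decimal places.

Under u(x) = x this choice says 598 < δ^2·1271.
Hence δ^2 > 598/1271 = 0.47050, and x ↦ x^(1/2) is increasing on (0,∞).
δ > 0.47050^(1/2) = 0.6859.

δ > 0.6859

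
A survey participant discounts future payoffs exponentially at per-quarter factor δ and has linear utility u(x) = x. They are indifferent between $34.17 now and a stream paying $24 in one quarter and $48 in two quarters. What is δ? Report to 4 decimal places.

The stream is worth 24δ + 48δ² today, so 24δ + 48δ² = 34.17.
So 48δ² + 24δ − 34.17 = 0.
By the quadratic formula (taking the positive root), δ = (−24 + √7136.64) / 96 ≈ 0.6300.

δ ≈ 0.6300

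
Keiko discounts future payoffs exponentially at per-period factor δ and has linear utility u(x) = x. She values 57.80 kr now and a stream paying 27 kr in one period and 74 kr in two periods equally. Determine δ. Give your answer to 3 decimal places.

The stream is worth 27δ + 74δ² today, so 27δ + 74δ² = 57.80.
That is, 74δ² + 27δ − 57.80 = 0, a quadratic in δ.
δ = (−27 + √(27² + 4·74·57.80)) / (2·74) = (−27 + √17837.80) / 148 ≈ 0.720.

δ ≈ 0.720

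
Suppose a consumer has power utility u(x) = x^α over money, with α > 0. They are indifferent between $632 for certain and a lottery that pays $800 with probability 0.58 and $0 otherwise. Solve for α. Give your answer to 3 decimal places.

α ≈ 2.311

EU(lottery) = 0.58·800^α + 0.42·0 = 0.58·800^α.
Indifference: 632^α = 0.58·800^α, so (632/800)^α = 0.58.
Take logs: α = ln 0.58 / ln(632/800) ≈ 2.31088.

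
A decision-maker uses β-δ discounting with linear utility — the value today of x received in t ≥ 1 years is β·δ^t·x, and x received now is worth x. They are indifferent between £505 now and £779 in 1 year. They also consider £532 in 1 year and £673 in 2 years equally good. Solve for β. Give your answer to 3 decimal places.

β ≈ 0.820

From the later pair, β·δ^1·532 = β·δ^2·673; dividing through, δ = 532/673 = 0.79049.
The first indifference: 505 = β·δ·779, so β = 505/(δ·779) = 505/(0.79049·779) ≈ 0.820.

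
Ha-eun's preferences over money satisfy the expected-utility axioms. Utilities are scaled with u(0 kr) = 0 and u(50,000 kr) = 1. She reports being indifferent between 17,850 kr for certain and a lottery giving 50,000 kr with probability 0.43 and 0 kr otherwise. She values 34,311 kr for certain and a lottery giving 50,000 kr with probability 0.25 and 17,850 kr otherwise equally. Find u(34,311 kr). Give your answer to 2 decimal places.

First, u(17,850 kr) = 0.43·u(50,000 kr) + 0.57·u(0 kr) = 0.43.
Chaining: u(34,311 kr) = 0.25·1.00 + 0.75·0.43 = 0.5725.

0.57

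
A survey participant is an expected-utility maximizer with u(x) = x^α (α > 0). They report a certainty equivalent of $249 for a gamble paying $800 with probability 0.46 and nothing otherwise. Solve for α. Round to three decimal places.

Since u(0) = 0, the lottery's EU is 0.46·800^α.
Equating: 249^α = 0.46·800^α, i.e. 0.3113^α = 0.46.
Take logs: α = ln 0.46 / ln(249/800) ≈ 0.66532.

α ≈ 0.665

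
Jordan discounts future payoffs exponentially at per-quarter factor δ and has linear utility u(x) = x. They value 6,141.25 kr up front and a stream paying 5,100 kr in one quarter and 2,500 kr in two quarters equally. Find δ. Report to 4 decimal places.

δ ≈ 0.8500

The stream is worth 5100δ + 2500δ² today, so 5100δ + 2500δ² = 6141.25.
Rearranged: 2500δ² + 5100δ − 6141.25 = 0.
The positive root is δ = [−5100 + √(5100² + 4·2500·6141.25)] / (2·2500) = (−5100 + 9350.000)/5000 ≈ 0.8500.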